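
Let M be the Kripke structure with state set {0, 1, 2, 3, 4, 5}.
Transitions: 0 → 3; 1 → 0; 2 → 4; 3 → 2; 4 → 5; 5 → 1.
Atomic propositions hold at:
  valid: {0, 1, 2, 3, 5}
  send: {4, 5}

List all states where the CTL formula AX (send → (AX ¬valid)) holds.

{0, 1, 3, 5}

Sat(¬valid) = {4}
Sat(AX ¬valid) = {s : every successor in {4}} = {2}
Sat(send → (AX ¬valid)) = {0, 1, 2, 3}
Sat(AX (send → (AX ¬valid))) = {s : every successor in {0, 1, 2, 3}} = {0, 1, 3, 5}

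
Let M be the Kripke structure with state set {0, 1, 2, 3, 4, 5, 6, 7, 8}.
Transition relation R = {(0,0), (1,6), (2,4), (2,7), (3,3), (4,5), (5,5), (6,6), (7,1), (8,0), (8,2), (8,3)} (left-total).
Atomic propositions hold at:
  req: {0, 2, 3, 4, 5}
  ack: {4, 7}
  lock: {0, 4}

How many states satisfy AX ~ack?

Sat(~ack) = {0, 1, 2, 3, 5, 6, 8}
Sat(AX ~ack) = {s : every successor in {0, 1, 2, 3, 5, 6, 8}} = {0, 1, 3, 4, 5, 6, 7, 8}
|Sat(AX ~ack)| = |{0, 1, 3, 4, 5, 6, 7, 8}| = 8.

8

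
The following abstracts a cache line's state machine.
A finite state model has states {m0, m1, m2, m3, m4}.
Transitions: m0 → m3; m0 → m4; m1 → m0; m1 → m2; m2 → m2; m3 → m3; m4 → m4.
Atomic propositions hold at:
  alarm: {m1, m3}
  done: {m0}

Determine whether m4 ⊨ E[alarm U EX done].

No

Sat(EX done) = {s : some successor in {m0}} = {m1}
E[alarm U EX done]: least fixpoint, start Z0 = Sat(EX done) = {m1}, add states in Sat(alarm) with some successor in Z. Already a fixed point.
Sat(E[alarm U EX done]) = {m1}
m4 ∉ Sat(E[alarm U EX done]) = {m1}, so the formula does not hold at m4.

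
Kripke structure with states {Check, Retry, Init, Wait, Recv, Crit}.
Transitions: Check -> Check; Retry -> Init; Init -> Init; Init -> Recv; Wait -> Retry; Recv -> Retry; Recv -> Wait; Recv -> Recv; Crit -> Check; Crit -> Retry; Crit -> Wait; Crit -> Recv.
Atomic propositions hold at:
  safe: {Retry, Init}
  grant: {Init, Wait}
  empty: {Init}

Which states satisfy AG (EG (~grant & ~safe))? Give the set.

Sat(~grant) = {Check, Retry, Recv, Crit}
Sat(~safe) = {Check, Wait, Recv, Crit}
Sat(~grant & ~safe) = {Check, Recv, Crit}
EG (~grant & ~safe): greatest fixpoint, start Z0 = {Check, Recv, Crit}, keep only states in Sat with some successor in Z. Already a fixed point.
Sat(EG (~grant & ~safe)) = {Check, Recv, Crit}
AG (EG (~grant & ~safe)): greatest fixpoint, start Z0 = {Check, Recv, Crit}, keep only states in Sat with every successor in Z. Z1 = {Check}; fixed.
Sat(AG (EG (~grant & ~safe))) = {Check}

{Check}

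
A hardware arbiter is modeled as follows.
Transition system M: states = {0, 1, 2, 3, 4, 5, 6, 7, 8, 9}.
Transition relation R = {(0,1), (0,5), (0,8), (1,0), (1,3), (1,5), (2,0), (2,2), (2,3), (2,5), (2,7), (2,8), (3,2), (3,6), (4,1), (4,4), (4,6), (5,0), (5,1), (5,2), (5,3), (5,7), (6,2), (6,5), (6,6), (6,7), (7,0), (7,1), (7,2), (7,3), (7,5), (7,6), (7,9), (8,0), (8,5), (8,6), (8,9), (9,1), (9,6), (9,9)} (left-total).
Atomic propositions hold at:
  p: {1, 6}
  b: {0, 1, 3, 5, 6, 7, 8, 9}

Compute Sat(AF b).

{0, 1, 3, 5, 6, 7, 8, 9}

AF b: least fixpoint, start Z0 = {0, 1, 3, 5, 6, 7, 8, 9}, add states with every successor in Z. Already a fixed point.
Sat(AF b) = {0, 1, 3, 5, 6, 7, 8, 9}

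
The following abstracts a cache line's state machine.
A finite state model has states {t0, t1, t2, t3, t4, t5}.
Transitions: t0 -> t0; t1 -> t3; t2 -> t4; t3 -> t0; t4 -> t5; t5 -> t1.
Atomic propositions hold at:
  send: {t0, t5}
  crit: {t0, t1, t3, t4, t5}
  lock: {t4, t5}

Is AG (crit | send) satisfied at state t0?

Yes

Sat(crit | send) = {t0, t1, t3, t4, t5}
AG (crit | send): greatest fixpoint, start Z0 = {t0, t1, t3, t4, t5}, keep only states in Sat with every successor in Z. Already a fixed point.
Sat(AG (crit | send)) = {t0, t1, t3, t4, t5}
t0 ∈ Sat(AG (crit | send)) = {t0, t1, t3, t4, t5}, so the formula holds at t0.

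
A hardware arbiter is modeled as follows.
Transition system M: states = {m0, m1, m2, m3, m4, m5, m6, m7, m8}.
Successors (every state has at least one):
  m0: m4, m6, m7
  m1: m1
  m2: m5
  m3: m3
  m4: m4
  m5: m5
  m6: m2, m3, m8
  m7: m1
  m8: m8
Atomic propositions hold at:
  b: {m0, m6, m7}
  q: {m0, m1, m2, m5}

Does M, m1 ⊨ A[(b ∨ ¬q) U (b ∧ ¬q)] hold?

Sat(¬q) = {m3, m4, m6, m7, m8}
Sat(b ∨ ¬q) = {m0, m3, m4, m6, m7, m8}
Sat(b ∧ ¬q) = {m6, m7}
A[(b ∨ ¬q) U (b ∧ ¬q)]: least fixpoint, start Z0 = Sat((b ∧ ¬q)) = {m6, m7}, add states in Sat(b ∨ ¬q) with every successor in Z. Already a fixed point.
Sat(A[(b ∨ ¬q) U (b ∧ ¬q)]) = {m6, m7}
m1 ∉ Sat(A[(b ∨ ¬q) U (b ∧ ¬q)]) = {m6, m7}, so the formula does not hold at m1.

No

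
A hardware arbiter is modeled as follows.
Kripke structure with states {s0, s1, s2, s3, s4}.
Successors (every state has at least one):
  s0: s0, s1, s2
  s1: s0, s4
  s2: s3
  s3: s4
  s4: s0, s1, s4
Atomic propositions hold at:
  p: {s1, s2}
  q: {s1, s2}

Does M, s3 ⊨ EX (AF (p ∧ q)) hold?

Sat(p ∧ q) = {s1, s2}
AF (p ∧ q): least fixpoint, start Z0 = {s1, s2}, add states with every successor in Z. Already a fixed point.
Sat(AF (p ∧ q)) = {s1, s2}
Sat(EX (AF (p ∧ q))) = {s : some successor in {s1, s2}} = {s0, s4}
s3 ∉ Sat(EX (AF (p ∧ q))) = {s0, s4}, so the formula does not hold at s3.

No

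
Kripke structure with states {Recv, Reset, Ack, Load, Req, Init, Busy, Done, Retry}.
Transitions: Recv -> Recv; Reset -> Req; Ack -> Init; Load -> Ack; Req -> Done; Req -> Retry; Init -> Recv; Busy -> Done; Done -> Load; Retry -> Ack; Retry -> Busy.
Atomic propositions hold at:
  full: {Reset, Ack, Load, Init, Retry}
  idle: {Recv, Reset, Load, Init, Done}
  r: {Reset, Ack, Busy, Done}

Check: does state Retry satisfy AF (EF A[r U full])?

Yes

A[r U full]: least fixpoint, start Z0 = Sat(full) = {Reset, Ack, Load, Init, Retry}, add states in Sat(r) with every successor in Z. Z1 = {Reset, Ack, Load, Init, Done, Retry}; Z2 = {Reset, Ack, Load, Init, Busy, Done, Retry}; fixed.
Sat(A[r U full]) = {Reset, Ack, Load, Init, Busy, Done, Retry}
EF A[r U full]: least fixpoint, start Z0 = {Reset, Ack, Load, Init, Busy, Done, Retry}, add states with some successor in Z. Z1 = {Reset, Ack, Load, Req, Init, Busy, Done, Retry}; fixed.
Sat(EF A[r U full]) = {Reset, Ack, Load, Req, Init, Busy, Done, Retry}
AF (EF A[r U full]): least fixpoint, start Z0 = {Reset, Ack, Load, Req, Init, Busy, Done, Retry}, add states with every successor in Z. Already a fixed point.
Sat(AF (EF A[r U full])) = {Reset, Ack, Load, Req, Init, Busy, Done, Retry}
Retry ∈ Sat(AF (EF A[r U full])) = {Reset, Ack, Load, Req, Init, Busy, Done, Retry}, so the formula holds at Retry.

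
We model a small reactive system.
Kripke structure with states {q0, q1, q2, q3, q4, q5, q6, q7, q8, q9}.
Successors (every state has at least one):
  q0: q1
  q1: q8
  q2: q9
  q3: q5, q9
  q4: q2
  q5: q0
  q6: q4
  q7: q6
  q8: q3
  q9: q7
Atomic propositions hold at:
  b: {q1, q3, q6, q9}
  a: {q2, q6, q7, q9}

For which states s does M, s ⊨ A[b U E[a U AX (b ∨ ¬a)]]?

Sat(¬a) = {q0, q1, q3, q4, q5, q8}
Sat(b ∨ ¬a) = {q0, q1, q3, q4, q5, q6, q8, q9}
Sat(AX (b ∨ ¬a)) = {s : every successor in {q0, q1, q3, q4, q5, q6, q8, q9}} = {q0, q1, q2, q3, q5, q6, q7, q8}
E[a U AX (b ∨ ¬a)]: least fixpoint, start Z0 = Sat(AX (b ∨ ¬a)) = {q0, q1, q2, q3, q5, q6, q7, q8}, add states in Sat(a) with some successor in Z. Z1 = {q0, q1, q2, q3, q5, q6, q7, q8, q9}; fixed.
Sat(E[a U AX (b ∨ ¬a)]) = {q0, q1, q2, q3, q5, q6, q7, q8, q9}
A[b U E[a U AX (b ∨ ¬a)]]: least fixpoint, start Z0 = Sat(E[a U AX (b ∨ ¬a)]) = {q0, q1, q2, q3, q5, q6, q7, q8, q9}, add states in Sat(b) with every successor in Z. Already a fixed point.
Sat(A[b U E[a U AX (b ∨ ¬a)]]) = {q0, q1, q2, q3, q5, q6, q7, q8, q9}

{q0, q1, q2, q3, q5, q6, q7, q8, q9}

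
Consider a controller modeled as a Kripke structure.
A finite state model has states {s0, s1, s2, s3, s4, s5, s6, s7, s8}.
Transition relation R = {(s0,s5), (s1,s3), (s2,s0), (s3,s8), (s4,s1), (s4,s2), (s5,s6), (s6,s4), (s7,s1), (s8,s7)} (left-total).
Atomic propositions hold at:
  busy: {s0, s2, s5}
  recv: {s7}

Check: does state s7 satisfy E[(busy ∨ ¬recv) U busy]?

No

Sat(¬recv) = {s0, s1, s2, s3, s4, s5, s6, s8}
Sat(busy ∨ ¬recv) = {s0, s1, s2, s3, s4, s5, s6, s8}
E[(busy ∨ ¬recv) U busy]: least fixpoint, start Z0 = Sat(busy) = {s0, s2, s5}, add states in Sat(busy ∨ ¬recv) with some successor in Z. Z1 = {s0, s2, s4, s5}; Z2 = {s0, s2, s4, s5, s6}; fixed.
Sat(E[(busy ∨ ¬recv) U busy]) = {s0, s2, s4, s5, s6}
s7 ∉ Sat(E[(busy ∨ ¬recv) U busy]) = {s0, s2, s4, s5, s6}, so the formula does not hold at s7.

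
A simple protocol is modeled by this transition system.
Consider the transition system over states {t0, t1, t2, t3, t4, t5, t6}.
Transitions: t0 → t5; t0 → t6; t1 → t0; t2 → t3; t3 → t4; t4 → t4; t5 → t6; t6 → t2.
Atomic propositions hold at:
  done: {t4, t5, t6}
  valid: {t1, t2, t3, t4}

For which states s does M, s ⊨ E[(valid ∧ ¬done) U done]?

Sat(¬done) = {t0, t1, t2, t3}
Sat(valid ∧ ¬done) = {t1, t2, t3}
E[(valid ∧ ¬done) U done]: least fixpoint, start Z0 = Sat(done) = {t4, t5, t6}, add states in Sat(valid ∧ ¬done) with some successor in Z. Z1 = {t3, t4, t5, t6}; Z2 = {t2, t3, t4, t5, t6}; fixed.
Sat(E[(valid ∧ ¬done) U done]) = {t2, t3, t4, t5, t6}

{t2, t3, t4, t5, t6}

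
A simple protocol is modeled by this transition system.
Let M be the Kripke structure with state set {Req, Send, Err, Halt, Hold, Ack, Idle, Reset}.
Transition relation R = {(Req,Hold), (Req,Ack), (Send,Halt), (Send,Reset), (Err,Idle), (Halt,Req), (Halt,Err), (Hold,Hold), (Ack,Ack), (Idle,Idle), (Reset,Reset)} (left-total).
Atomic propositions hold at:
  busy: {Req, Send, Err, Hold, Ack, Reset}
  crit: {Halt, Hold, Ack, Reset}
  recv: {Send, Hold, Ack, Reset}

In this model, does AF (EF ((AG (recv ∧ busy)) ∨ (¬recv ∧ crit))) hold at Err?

Sat(recv ∧ busy) = {Send, Hold, Ack, Reset}
AG (recv ∧ busy): greatest fixpoint, start Z0 = {Send, Hold, Ack, Reset}, keep only states in Sat with every successor in Z. Z1 = {Hold, Ack, Reset}; fixed.
Sat(AG (recv ∧ busy)) = {Hold, Ack, Reset}
Sat(¬recv) = {Req, Err, Halt, Idle}
Sat(¬recv ∧ crit) = {Halt}
Sat((AG (recv ∧ busy)) ∨ (¬recv ∧ crit)) = {Halt, Hold, Ack, Reset}
EF ((AG (recv ∧ busy)) ∨ (¬recv ∧ crit)): least fixpoint, start Z0 = {Halt, Hold, Ack, Reset}, add states with some successor in Z. Z1 = {Req, Send, Halt, Hold, Ack, Reset}; fixed.
Sat(EF ((AG (recv ∧ busy)) ∨ (¬recv ∧ crit))) = {Req, Send, Halt, Hold, Ack, Reset}
AF (EF ((AG (recv ∧ busy)) ∨ (¬recv ∧ crit))): least fixpoint, start Z0 = {Req, Send, Halt, Hold, Ack, Reset}, add states with every successor in Z. Already a fixed point.
Sat(AF (EF ((AG (recv ∧ busy)) ∨ (¬recv ∧ crit)))) = {Req, Send, Halt, Hold, Ack, Reset}
Err ∉ Sat(AF (EF ((AG (recv ∧ busy)) ∨ (¬recv ∧ crit)))) = {Req, Send, Halt, Hold, Ack, Reset}, so the formula does not hold at Err.

No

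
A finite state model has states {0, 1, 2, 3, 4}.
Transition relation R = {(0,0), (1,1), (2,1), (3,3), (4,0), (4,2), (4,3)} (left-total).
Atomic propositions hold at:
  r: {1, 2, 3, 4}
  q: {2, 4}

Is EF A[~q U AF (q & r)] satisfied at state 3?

Sat(~q) = {0, 1, 3}
Sat(q & r) = {2, 4}
AF (q & r): least fixpoint, start Z0 = {2, 4}, add states with every successor in Z. Already a fixed point.
Sat(AF (q & r)) = {2, 4}
A[~q U AF (q & r)]: least fixpoint, start Z0 = Sat(AF (q & r)) = {2, 4}, add states in Sat(~q) with every successor in Z. Already a fixed point.
Sat(A[~q U AF (q & r)]) = {2, 4}
EF A[~q U AF (q & r)]: least fixpoint, start Z0 = {2, 4}, add states with some successor in Z. Already a fixed point.
Sat(EF A[~q U AF (q & r)]) = {2, 4}
3 ∉ Sat(EF A[~q U AF (q & r)]) = {2, 4}, so the formula does not hold at 3.

No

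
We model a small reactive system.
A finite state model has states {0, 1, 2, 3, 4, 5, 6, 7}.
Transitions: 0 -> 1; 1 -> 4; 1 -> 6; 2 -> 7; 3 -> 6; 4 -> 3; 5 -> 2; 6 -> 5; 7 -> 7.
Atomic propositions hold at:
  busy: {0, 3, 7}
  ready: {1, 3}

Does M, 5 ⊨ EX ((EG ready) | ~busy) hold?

Yes

EG ready: greatest fixpoint, start Z0 = {1, 3}, keep only states in Sat with some successor in Z. Z1 = ∅; fixed.
Sat(EG ready) = ∅
Sat(~busy) = {1, 2, 4, 5, 6}
Sat((EG ready) | ~busy) = {1, 2, 4, 5, 6}
Sat(EX ((EG ready) | ~busy)) = {s : some successor in {1, 2, 4, 5, 6}} = {0, 1, 3, 5, 6}
5 ∈ Sat(EX ((EG ready) | ~busy)) = {0, 1, 3, 5, 6}, so the formula holds at 5.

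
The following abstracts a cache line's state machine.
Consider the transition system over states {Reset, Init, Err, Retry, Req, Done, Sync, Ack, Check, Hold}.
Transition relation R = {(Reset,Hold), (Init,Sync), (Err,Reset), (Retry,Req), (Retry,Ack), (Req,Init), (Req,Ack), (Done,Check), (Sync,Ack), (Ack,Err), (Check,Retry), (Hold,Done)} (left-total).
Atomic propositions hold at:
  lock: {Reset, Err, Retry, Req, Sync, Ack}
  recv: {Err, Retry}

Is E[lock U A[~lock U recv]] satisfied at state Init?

Sat(~lock) = {Init, Done, Check, Hold}
A[~lock U recv]: least fixpoint, start Z0 = Sat(recv) = {Err, Retry}, add states in Sat(~lock) with every successor in Z. Z1 = {Err, Retry, Check}; Z2 = {Err, Retry, Done, Check}; Z3 = {Err, Retry, Done, Check, Hold}; fixed.
Sat(A[~lock U recv]) = {Err, Retry, Done, Check, Hold}
E[lock U A[~lock U recv]]: least fixpoint, start Z0 = Sat(A[~lock U recv]) = {Err, Retry, Done, Check, Hold}, add states in Sat(lock) with some successor in Z. Z1 = {Reset, Err, Retry, Done, Ack, Check, Hold}; Z2 = {Reset, Err, Retry, Req, Done, Sync, Ack, Check, Hold}; fixed.
Sat(E[lock U A[~lock U recv]]) = {Reset, Err, Retry, Req, Done, Sync, Ack, Check, Hold}
Init ∉ Sat(E[lock U A[~lock U recv]]) = {Reset, Err, Retry, Req, Done, Sync, Ack, Check, Hold}, so the formula does not hold at Init.

No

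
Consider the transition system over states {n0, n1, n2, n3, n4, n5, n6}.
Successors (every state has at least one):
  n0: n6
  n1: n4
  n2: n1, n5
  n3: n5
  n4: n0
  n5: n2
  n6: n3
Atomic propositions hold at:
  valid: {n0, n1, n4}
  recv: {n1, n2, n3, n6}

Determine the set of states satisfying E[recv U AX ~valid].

Sat(~valid) = {n2, n3, n5, n6}
Sat(AX ~valid) = {s : every successor in {n2, n3, n5, n6}} = {n0, n3, n5, n6}
E[recv U AX ~valid]: least fixpoint, start Z0 = Sat(AX ~valid) = {n0, n3, n5, n6}, add states in Sat(recv) with some successor in Z. Z1 = {n0, n2, n3, n5, n6}; fixed.
Sat(E[recv U AX ~valid]) = {n0, n2, n3, n5, n6}

{n0, n2, n3, n5, n6}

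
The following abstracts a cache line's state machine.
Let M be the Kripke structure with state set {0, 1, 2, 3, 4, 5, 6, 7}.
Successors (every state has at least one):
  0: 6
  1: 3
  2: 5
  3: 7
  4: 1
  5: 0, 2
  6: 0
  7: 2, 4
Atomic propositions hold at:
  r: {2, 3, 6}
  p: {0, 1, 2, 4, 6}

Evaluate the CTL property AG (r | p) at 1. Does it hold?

No

Sat(r | p) = {0, 1, 2, 3, 4, 6}
AG (r | p): greatest fixpoint, start Z0 = {0, 1, 2, 3, 4, 6}, keep only states in Sat with every successor in Z. Z1 = {0, 1, 4, 6}; Z2 = {0, 4, 6}; Z3 = {0, 6}; fixed.
Sat(AG (r | p)) = {0, 6}
1 ∉ Sat(AG (r | p)) = {0, 6}, so the formula does not hold at 1.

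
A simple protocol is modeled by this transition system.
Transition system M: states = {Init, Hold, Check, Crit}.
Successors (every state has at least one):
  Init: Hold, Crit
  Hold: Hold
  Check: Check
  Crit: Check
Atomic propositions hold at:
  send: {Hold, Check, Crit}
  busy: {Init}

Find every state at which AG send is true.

{Hold, Check, Crit}

AG send: greatest fixpoint, start Z0 = {Hold, Check, Crit}, keep only states in Sat with every successor in Z. Already a fixed point.
Sat(AG send) = {Hold, Check, Crit}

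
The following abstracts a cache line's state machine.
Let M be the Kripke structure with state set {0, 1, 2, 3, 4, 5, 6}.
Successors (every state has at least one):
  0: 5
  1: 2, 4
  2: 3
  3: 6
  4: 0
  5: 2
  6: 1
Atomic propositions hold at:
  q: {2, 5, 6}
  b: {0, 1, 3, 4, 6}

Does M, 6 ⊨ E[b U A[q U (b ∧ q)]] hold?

Sat(b ∧ q) = {6}
A[q U (b ∧ q)]: least fixpoint, start Z0 = Sat((b ∧ q)) = {6}, add states in Sat(q) with every successor in Z. Already a fixed point.
Sat(A[q U (b ∧ q)]) = {6}
E[b U A[q U (b ∧ q)]]: least fixpoint, start Z0 = Sat(A[q U (b ∧ q)]) = {6}, add states in Sat(b) with some successor in Z. Z1 = {3, 6}; fixed.
Sat(E[b U A[q U (b ∧ q)]]) = {3, 6}
6 ∈ Sat(E[b U A[q U (b ∧ q)]]) = {3, 6}, so the formula holds at 6.

Yes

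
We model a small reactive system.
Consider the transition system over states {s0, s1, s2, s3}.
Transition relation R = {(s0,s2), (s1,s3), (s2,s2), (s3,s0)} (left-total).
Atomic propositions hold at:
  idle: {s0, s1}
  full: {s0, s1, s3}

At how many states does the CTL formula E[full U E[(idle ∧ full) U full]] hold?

3

Sat(idle ∧ full) = {s0, s1}
E[(idle ∧ full) U full]: least fixpoint, start Z0 = Sat(full) = {s0, s1, s3}, add states in Sat(idle ∧ full) with some successor in Z. Already a fixed point.
Sat(E[(idle ∧ full) U full]) = {s0, s1, s3}
E[full U E[(idle ∧ full) U full]]: least fixpoint, start Z0 = Sat(E[(idle ∧ full) U full]) = {s0, s1, s3}, add states in Sat(full) with some successor in Z. Already a fixed point.
Sat(E[full U E[(idle ∧ full) U full]]) = {s0, s1, s3}
|Sat(E[full U E[(idle ∧ full) U full]])| = |{s0, s1, s3}| = 3.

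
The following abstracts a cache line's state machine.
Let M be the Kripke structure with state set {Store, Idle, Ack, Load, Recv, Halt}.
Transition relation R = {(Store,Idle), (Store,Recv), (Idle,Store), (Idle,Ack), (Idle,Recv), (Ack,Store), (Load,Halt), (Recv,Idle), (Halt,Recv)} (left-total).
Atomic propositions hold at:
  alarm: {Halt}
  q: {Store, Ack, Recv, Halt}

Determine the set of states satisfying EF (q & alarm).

Sat(q & alarm) = {Halt}
EF (q & alarm): least fixpoint, start Z0 = {Halt}, add states with some successor in Z. Z1 = {Load, Halt}; fixed.
Sat(EF (q & alarm)) = {Load, Halt}

{Load, Halt}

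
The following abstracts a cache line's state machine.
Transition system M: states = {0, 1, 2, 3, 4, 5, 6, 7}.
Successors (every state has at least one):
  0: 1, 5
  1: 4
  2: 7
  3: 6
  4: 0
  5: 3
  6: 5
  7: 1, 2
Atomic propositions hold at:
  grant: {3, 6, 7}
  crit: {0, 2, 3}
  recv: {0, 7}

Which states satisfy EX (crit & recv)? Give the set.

{4}

Sat(crit & recv) = {0}
Sat(EX (crit & recv)) = {s : some successor in {0}} = {4}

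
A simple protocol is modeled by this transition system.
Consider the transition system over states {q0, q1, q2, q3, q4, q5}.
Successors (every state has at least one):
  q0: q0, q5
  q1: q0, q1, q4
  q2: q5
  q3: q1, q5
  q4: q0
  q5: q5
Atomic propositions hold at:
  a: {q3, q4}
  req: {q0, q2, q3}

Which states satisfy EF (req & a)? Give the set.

{q3}

Sat(req & a) = {q3}
EF (req & a): least fixpoint, start Z0 = {q3}, add states with some successor in Z. Already a fixed point.
Sat(EF (req & a)) = {q3}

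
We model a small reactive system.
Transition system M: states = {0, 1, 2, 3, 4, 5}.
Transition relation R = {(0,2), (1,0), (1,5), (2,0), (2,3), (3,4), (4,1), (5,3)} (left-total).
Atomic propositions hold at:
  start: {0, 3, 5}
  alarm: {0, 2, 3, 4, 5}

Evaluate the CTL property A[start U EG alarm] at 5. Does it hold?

No

EG alarm: greatest fixpoint, start Z0 = {0, 2, 3, 4, 5}, keep only states in Sat with some successor in Z. Z1 = {0, 2, 3, 5}; Z2 = {0, 2, 5}; Z3 = {0, 2}; fixed.
Sat(EG alarm) = {0, 2}
A[start U EG alarm]: least fixpoint, start Z0 = Sat(EG alarm) = {0, 2}, add states in Sat(start) with every successor in Z. Already a fixed point.
Sat(A[start U EG alarm]) = {0, 2}
5 ∉ Sat(A[start U EG alarm]) = {0, 2}, so the formula does not hold at 5.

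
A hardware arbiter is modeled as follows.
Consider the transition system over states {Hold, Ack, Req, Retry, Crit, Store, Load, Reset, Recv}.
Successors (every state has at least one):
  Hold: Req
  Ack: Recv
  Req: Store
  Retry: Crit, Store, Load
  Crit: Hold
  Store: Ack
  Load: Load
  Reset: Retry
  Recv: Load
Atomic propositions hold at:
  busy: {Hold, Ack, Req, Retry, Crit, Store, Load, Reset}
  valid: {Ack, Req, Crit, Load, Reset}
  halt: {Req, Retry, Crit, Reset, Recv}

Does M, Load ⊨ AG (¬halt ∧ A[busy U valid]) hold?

Yes

Sat(¬halt) = {Hold, Ack, Store, Load}
A[busy U valid]: least fixpoint, start Z0 = Sat(valid) = {Ack, Req, Crit, Load, Reset}, add states in Sat(busy) with every successor in Z. Z1 = {Hold, Ack, Req, Crit, Store, Load, Reset}; Z2 = {Hold, Ack, Req, Retry, Crit, Store, Load, Reset}; fixed.
Sat(A[busy U valid]) = {Hold, Ack, Req, Retry, Crit, Store, Load, Reset}
Sat(¬halt ∧ A[busy U valid]) = {Hold, Ack, Store, Load}
AG (¬halt ∧ A[busy U valid]): greatest fixpoint, start Z0 = {Hold, Ack, Store, Load}, keep only states in Sat with every successor in Z. Z1 = {Store, Load}; Z2 = {Load}; fixed.
Sat(AG (¬halt ∧ A[busy U valid])) = {Load}
Load ∈ Sat(AG (¬halt ∧ A[busy U valid])) = {Load}, so the formula holds at Load.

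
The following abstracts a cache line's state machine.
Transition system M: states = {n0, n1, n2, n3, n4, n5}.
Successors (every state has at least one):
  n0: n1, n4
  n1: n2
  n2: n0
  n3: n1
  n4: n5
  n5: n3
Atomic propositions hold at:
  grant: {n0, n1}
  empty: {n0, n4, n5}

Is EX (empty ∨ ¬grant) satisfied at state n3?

Sat(¬grant) = {n2, n3, n4, n5}
Sat(empty ∨ ¬grant) = {n0, n2, n3, n4, n5}
Sat(EX (empty ∨ ¬grant)) = {s : some successor in {n0, n2, n3, n4, n5}} = {n0, n1, n2, n4, n5}
n3 ∉ Sat(EX (empty ∨ ¬grant)) = {n0, n1, n2, n4, n5}, so the formula does not hold at n3.

No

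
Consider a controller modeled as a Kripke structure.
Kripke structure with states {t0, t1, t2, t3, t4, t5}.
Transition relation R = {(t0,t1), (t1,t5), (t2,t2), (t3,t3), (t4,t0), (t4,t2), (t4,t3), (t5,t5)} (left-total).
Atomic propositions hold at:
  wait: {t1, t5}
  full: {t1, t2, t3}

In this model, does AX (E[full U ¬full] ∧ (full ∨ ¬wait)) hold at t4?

Sat(¬full) = {t0, t4, t5}
E[full U ¬full]: least fixpoint, start Z0 = Sat(¬full) = {t0, t4, t5}, add states in Sat(full) with some successor in Z. Z1 = {t0, t1, t4, t5}; fixed.
Sat(E[full U ¬full]) = {t0, t1, t4, t5}
Sat(¬wait) = {t0, t2, t3, t4}
Sat(full ∨ ¬wait) = {t0, t1, t2, t3, t4}
Sat(E[full U ¬full] ∧ (full ∨ ¬wait)) = {t0, t1, t4}
Sat(AX (E[full U ¬full] ∧ (full ∨ ¬wait))) = {s : every successor in {t0, t1, t4}} = {t0}
t4 ∉ Sat(AX (E[full U ¬full] ∧ (full ∨ ¬wait))) = {t0}, so the formula does not hold at t4.

No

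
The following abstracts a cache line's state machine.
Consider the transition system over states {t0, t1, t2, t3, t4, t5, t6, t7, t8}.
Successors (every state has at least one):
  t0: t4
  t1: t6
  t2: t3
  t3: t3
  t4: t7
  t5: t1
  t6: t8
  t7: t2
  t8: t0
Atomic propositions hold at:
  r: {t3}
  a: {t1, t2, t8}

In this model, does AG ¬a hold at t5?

Sat(¬a) = {t0, t3, t4, t5, t6, t7}
AG ¬a: greatest fixpoint, start Z0 = {t0, t3, t4, t5, t6, t7}, keep only states in Sat with every successor in Z. Z1 = {t0, t3, t4}; Z2 = {t0, t3}; Z3 = {t3}; fixed.
Sat(AG ¬a) = {t3}
t5 ∉ Sat(AG ¬a) = {t3}, so the formula does not hold at t5.

No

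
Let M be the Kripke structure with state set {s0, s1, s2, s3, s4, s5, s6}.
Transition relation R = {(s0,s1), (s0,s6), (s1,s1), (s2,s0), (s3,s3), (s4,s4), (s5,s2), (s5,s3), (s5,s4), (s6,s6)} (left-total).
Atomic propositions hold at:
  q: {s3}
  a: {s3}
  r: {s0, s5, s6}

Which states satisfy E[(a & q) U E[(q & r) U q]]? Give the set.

{s3}

Sat(a & q) = {s3}
Sat(q & r) = ∅
E[(q & r) U q]: least fixpoint, start Z0 = Sat(q) = {s3}, add states in Sat(q & r) with some successor in Z. Already a fixed point.
Sat(E[(q & r) U q]) = {s3}
E[(a & q) U E[(q & r) U q]]: least fixpoint, start Z0 = Sat(E[(q & r) U q]) = {s3}, add states in Sat(a & q) with some successor in Z. Already a fixed point.
Sat(E[(a & q) U E[(q & r) U q]]) = {s3}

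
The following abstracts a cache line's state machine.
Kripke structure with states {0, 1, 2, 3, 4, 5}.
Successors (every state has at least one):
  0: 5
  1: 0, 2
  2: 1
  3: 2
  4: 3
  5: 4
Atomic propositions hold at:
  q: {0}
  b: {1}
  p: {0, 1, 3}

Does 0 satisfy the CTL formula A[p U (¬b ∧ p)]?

Sat(¬b) = {0, 2, 3, 4, 5}
Sat(¬b ∧ p) = {0, 3}
A[p U (¬b ∧ p)]: least fixpoint, start Z0 = Sat((¬b ∧ p)) = {0, 3}, add states in Sat(p) with every successor in Z. Already a fixed point.
Sat(A[p U (¬b ∧ p)]) = {0, 3}
0 ∈ Sat(A[p U (¬b ∧ p)]) = {0, 3}, so the formula holds at 0.

Yes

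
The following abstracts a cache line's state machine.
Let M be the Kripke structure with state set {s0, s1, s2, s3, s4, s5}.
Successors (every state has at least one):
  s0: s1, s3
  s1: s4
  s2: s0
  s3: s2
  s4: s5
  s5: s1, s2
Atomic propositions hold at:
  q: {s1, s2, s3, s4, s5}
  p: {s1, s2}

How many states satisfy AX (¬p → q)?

5

Sat(¬p) = {s0, s3, s4, s5}
Sat(¬p → q) = {s1, s2, s3, s4, s5}
Sat(AX (¬p → q)) = {s : every successor in {s1, s2, s3, s4, s5}} = {s0, s1, s3, s4, s5}
|Sat(AX (¬p → q))| = |{s0, s1, s3, s4, s5}| = 5.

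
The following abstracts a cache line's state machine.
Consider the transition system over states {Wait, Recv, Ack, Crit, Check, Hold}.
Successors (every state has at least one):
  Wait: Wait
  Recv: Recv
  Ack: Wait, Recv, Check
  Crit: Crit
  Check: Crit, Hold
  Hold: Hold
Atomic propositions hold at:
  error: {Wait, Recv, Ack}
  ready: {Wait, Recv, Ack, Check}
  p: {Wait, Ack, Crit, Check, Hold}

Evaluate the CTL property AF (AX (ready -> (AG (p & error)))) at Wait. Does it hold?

Yes

Sat(p & error) = {Wait, Ack}
AG (p & error): greatest fixpoint, start Z0 = {Wait, Ack}, keep only states in Sat with every successor in Z. Z1 = {Wait}; fixed.
Sat(AG (p & error)) = {Wait}
Sat(ready -> (AG (p & error))) = {Wait, Crit, Hold}
Sat(AX (ready -> (AG (p & error)))) = {s : every successor in {Wait, Crit, Hold}} = {Wait, Crit, Check, Hold}
AF (AX (ready -> (AG (p & error)))): least fixpoint, start Z0 = {Wait, Crit, Check, Hold}, add states with every successor in Z. Already a fixed point.
Sat(AF (AX (ready -> (AG (p & error))))) = {Wait, Crit, Check, Hold}
Wait ∈ Sat(AF (AX (ready -> (AG (p & error))))) = {Wait, Crit, Check, Hold}, so the formula holds at Wait.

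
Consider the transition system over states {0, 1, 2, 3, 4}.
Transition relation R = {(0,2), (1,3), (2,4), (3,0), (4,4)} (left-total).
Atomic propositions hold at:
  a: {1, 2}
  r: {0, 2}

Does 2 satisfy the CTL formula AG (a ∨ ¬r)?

Sat(¬r) = {1, 3, 4}
Sat(a ∨ ¬r) = {1, 2, 3, 4}
AG (a ∨ ¬r): greatest fixpoint, start Z0 = {1, 2, 3, 4}, keep only states in Sat with every successor in Z. Z1 = {1, 2, 4}; Z2 = {2, 4}; fixed.
Sat(AG (a ∨ ¬r)) = {2, 4}
2 ∈ Sat(AG (a ∨ ¬r)) = {2, 4}, so the formula holds at 2.

Yes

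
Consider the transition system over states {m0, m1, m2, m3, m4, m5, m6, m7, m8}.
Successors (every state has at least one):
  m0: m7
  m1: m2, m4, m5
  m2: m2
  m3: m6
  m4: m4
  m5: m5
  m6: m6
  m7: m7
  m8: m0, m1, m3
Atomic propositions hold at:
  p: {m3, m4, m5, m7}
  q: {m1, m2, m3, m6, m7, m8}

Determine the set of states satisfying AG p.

AG p: greatest fixpoint, start Z0 = {m3, m4, m5, m7}, keep only states in Sat with every successor in Z. Z1 = {m4, m5, m7}; fixed.
Sat(AG p) = {m4, m5, m7}

{m4, m5, m7}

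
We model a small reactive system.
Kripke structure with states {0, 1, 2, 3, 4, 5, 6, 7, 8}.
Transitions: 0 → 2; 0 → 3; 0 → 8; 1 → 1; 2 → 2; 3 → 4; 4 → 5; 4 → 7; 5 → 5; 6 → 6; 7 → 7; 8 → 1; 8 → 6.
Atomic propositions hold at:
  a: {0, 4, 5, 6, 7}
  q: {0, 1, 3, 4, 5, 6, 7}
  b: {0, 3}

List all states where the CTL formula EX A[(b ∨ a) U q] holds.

Sat(b ∨ a) = {0, 3, 4, 5, 6, 7}
A[(b ∨ a) U q]: least fixpoint, start Z0 = Sat(q) = {0, 1, 3, 4, 5, 6, 7}, add states in Sat(b ∨ a) with every successor in Z. Already a fixed point.
Sat(A[(b ∨ a) U q]) = {0, 1, 3, 4, 5, 6, 7}
Sat(EX A[(b ∨ a) U q]) = {s : some successor in {0, 1, 3, 4, 5, 6, 7}} = {0, 1, 3, 4, 5, 6, 7, 8}

{0, 1, 3, 4, 5, 6, 7, 8}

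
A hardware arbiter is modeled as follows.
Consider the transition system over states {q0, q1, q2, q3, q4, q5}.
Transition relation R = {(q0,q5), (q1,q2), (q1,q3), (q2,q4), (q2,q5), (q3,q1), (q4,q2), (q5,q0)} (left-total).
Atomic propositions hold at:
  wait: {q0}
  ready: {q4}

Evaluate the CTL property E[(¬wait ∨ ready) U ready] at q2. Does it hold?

Yes

Sat(¬wait) = {q1, q2, q3, q4, q5}
Sat(¬wait ∨ ready) = {q1, q2, q3, q4, q5}
E[(¬wait ∨ ready) U ready]: least fixpoint, start Z0 = Sat(ready) = {q4}, add states in Sat(¬wait ∨ ready) with some successor in Z. Z1 = {q2, q4}; Z2 = {q1, q2, q4}; Z3 = {q1, q2, q3, q4}; fixed.
Sat(E[(¬wait ∨ ready) U ready]) = {q1, q2, q3, q4}
q2 ∈ Sat(E[(¬wait ∨ ready) U ready]) = {q1, q2, q3, q4}, so the formula holds at q2.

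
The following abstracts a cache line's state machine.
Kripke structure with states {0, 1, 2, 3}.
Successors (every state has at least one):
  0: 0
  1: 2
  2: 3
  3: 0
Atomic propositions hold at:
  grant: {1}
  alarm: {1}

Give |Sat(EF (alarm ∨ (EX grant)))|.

Sat(EX grant) = {s : some successor in {1}} = ∅
Sat(alarm ∨ (EX grant)) = {1}
EF (alarm ∨ (EX grant)): least fixpoint, start Z0 = {1}, add states with some successor in Z. Already a fixed point.
Sat(EF (alarm ∨ (EX grant))) = {1}
|Sat(EF (alarm ∨ (EX grant)))| = |{1}| = 1.

1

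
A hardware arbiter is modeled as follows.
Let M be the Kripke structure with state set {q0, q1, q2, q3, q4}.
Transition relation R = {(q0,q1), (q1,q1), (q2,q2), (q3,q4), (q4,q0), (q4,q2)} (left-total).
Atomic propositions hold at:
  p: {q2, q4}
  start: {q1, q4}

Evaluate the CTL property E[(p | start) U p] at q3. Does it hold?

No

Sat(p | start) = {q1, q2, q4}
E[(p | start) U p]: least fixpoint, start Z0 = Sat(p) = {q2, q4}, add states in Sat(p | start) with some successor in Z. Already a fixed point.
Sat(E[(p | start) U p]) = {q2, q4}
q3 ∉ Sat(E[(p | start) U p]) = {q2, q4}, so the formula does not hold at q3.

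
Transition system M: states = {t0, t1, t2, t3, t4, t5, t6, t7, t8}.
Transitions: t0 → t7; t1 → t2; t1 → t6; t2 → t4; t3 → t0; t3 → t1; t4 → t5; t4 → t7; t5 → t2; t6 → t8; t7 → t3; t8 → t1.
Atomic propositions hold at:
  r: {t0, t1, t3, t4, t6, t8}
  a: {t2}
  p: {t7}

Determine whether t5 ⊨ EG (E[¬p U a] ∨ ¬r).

Yes

Sat(¬p) = {t0, t1, t2, t3, t4, t5, t6, t8}
E[¬p U a]: least fixpoint, start Z0 = Sat(a) = {t2}, add states in Sat(¬p) with some successor in Z. Z1 = {t1, t2, t5}; Z2 = {t1, t2, t3, t4, t5, t8}; Z3 = {t1, t2, t3, t4, t5, t6, t8}; fixed.
Sat(E[¬p U a]) = {t1, t2, t3, t4, t5, t6, t8}
Sat(¬r) = {t2, t5, t7}
Sat(E[¬p U a] ∨ ¬r) = {t1, t2, t3, t4, t5, t6, t7, t8}
EG (E[¬p U a] ∨ ¬r): greatest fixpoint, start Z0 = {t1, t2, t3, t4, t5, t6, t7, t8}, keep only states in Sat with some successor in Z. Already a fixed point.
Sat(EG (E[¬p U a] ∨ ¬r)) = {t1, t2, t3, t4, t5, t6, t7, t8}
t5 ∈ Sat(EG (E[¬p U a] ∨ ¬r)) = {t1, t2, t3, t4, t5, t6, t7, t8}, so the formula holds at t5.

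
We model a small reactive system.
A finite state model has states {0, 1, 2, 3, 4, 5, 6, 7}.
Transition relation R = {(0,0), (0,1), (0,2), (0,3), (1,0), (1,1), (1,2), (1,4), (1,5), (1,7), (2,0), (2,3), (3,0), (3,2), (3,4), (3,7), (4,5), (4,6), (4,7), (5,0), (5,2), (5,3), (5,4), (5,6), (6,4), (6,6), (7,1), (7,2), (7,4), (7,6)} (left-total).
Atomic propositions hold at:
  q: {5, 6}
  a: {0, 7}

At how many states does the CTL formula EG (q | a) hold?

Sat(q | a) = {0, 5, 6, 7}
EG (q | a): greatest fixpoint, start Z0 = {0, 5, 6, 7}, keep only states in Sat with some successor in Z. Already a fixed point.
Sat(EG (q | a)) = {0, 5, 6, 7}
|Sat(EG (q | a))| = |{0, 5, 6, 7}| = 4.

4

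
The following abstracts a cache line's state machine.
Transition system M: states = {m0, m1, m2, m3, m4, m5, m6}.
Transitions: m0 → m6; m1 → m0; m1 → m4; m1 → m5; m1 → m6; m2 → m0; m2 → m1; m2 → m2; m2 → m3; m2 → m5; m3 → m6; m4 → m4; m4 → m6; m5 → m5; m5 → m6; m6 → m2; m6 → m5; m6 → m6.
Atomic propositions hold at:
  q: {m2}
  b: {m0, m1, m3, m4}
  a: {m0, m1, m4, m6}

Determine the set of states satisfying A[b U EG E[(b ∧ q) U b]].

Sat(b ∧ q) = ∅
E[(b ∧ q) U b]: least fixpoint, start Z0 = Sat(b) = {m0, m1, m3, m4}, add states in Sat(b ∧ q) with some successor in Z. Already a fixed point.
Sat(E[(b ∧ q) U b]) = {m0, m1, m3, m4}
EG E[(b ∧ q) U b]: greatest fixpoint, start Z0 = {m0, m1, m3, m4}, keep only states in Sat with some successor in Z. Z1 = {m1, m4}; fixed.
Sat(EG E[(b ∧ q) U b]) = {m1, m4}
A[b U EG E[(b ∧ q) U b]]: least fixpoint, start Z0 = Sat(EG E[(b ∧ q) U b]) = {m1, m4}, add states in Sat(b) with every successor in Z. Already a fixed point.
Sat(A[b U EG E[(b ∧ q) U b]]) = {m1, m4}

{m1, m4}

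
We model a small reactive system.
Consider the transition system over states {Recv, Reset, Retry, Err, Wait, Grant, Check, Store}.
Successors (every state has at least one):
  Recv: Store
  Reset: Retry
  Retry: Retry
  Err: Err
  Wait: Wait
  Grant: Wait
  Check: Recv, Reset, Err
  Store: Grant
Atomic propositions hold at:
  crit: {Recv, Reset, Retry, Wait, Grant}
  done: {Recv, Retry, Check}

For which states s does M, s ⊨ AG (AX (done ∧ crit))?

Sat(done ∧ crit) = {Recv, Retry}
Sat(AX (done ∧ crit)) = {s : every successor in {Recv, Retry}} = {Reset, Retry}
AG (AX (done ∧ crit)): greatest fixpoint, start Z0 = {Reset, Retry}, keep only states in Sat with every successor in Z. Already a fixed point.
Sat(AG (AX (done ∧ crit))) = {Reset, Retry}

{Reset, Retry}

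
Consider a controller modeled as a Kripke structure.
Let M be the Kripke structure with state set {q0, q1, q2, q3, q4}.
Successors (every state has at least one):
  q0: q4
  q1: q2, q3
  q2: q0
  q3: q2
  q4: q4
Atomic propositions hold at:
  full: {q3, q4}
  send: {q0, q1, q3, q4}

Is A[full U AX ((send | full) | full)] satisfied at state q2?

Sat(send | full) = {q0, q1, q3, q4}
Sat((send | full) | full) = {q0, q1, q3, q4}
Sat(AX ((send | full) | full)) = {s : every successor in {q0, q1, q3, q4}} = {q0, q2, q4}
A[full U AX ((send | full) | full)]: least fixpoint, start Z0 = Sat(AX ((send | full) | full)) = {q0, q2, q4}, add states in Sat(full) with every successor in Z. Z1 = {q0, q2, q3, q4}; fixed.
Sat(A[full U AX ((send | full) | full)]) = {q0, q2, q3, q4}
q2 ∈ Sat(A[full U AX ((send | full) | full)]) = {q0, q2, q3, q4}, so the formula holds at q2.

Yes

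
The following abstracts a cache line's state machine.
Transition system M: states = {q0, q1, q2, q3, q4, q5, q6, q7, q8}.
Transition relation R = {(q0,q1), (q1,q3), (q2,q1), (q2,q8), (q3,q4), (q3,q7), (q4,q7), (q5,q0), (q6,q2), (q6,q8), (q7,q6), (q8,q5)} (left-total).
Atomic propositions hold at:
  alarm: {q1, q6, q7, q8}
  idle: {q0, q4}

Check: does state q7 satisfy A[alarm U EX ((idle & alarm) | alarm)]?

Yes

Sat(idle & alarm) = ∅
Sat((idle & alarm) | alarm) = {q1, q6, q7, q8}
Sat(EX ((idle & alarm) | alarm)) = {s : some successor in {q1, q6, q7, q8}} = {q0, q2, q3, q4, q6, q7}
A[alarm U EX ((idle & alarm) | alarm)]: least fixpoint, start Z0 = Sat(EX ((idle & alarm) | alarm)) = {q0, q2, q3, q4, q6, q7}, add states in Sat(alarm) with every successor in Z. Z1 = {q0, q1, q2, q3, q4, q6, q7}; fixed.
Sat(A[alarm U EX ((idle & alarm) | alarm)]) = {q0, q1, q2, q3, q4, q6, q7}
q7 ∈ Sat(A[alarm U EX ((idle & alarm) | alarm)]) = {q0, q1, q2, q3, q4, q6, q7}, so the formula holds at q7.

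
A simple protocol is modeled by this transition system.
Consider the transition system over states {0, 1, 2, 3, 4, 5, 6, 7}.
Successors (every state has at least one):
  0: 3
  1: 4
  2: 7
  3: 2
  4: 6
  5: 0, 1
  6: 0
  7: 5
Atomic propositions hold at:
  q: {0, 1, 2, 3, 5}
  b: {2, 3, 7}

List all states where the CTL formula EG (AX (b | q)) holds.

Sat(b | q) = {0, 1, 2, 3, 5, 7}
Sat(AX (b | q)) = {s : every successor in {0, 1, 2, 3, 5, 7}} = {0, 2, 3, 5, 6, 7}
EG (AX (b | q)): greatest fixpoint, start Z0 = {0, 2, 3, 5, 6, 7}, keep only states in Sat with some successor in Z. Already a fixed point.
Sat(EG (AX (b | q))) = {0, 2, 3, 5, 6, 7}

{0, 2, 3, 5, 6, 7}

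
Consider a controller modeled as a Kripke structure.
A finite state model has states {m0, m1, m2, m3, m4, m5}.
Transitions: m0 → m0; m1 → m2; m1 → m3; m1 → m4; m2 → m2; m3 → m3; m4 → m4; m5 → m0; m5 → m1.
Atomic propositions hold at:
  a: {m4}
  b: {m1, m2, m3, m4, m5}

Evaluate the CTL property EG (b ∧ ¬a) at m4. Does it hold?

No

Sat(¬a) = {m0, m1, m2, m3, m5}
Sat(b ∧ ¬a) = {m1, m2, m3, m5}
EG (b ∧ ¬a): greatest fixpoint, start Z0 = {m1, m2, m3, m5}, keep only states in Sat with some successor in Z. Already a fixed point.
Sat(EG (b ∧ ¬a)) = {m1, m2, m3, m5}
m4 ∉ Sat(EG (b ∧ ¬a)) = {m1, m2, m3, m5}, so the formula does not hold at m4.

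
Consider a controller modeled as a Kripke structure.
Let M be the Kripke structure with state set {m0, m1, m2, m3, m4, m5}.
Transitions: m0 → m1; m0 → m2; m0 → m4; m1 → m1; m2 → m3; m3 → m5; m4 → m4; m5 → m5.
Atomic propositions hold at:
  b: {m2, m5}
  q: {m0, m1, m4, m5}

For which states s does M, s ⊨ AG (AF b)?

{m2, m3, m5}

AF b: least fixpoint, start Z0 = {m2, m5}, add states with every successor in Z. Z1 = {m2, m3, m5}; fixed.
Sat(AF b) = {m2, m3, m5}
AG (AF b): greatest fixpoint, start Z0 = {m2, m3, m5}, keep only states in Sat with every successor in Z. Already a fixed point.
Sat(AG (AF b)) = {m2, m3, m5}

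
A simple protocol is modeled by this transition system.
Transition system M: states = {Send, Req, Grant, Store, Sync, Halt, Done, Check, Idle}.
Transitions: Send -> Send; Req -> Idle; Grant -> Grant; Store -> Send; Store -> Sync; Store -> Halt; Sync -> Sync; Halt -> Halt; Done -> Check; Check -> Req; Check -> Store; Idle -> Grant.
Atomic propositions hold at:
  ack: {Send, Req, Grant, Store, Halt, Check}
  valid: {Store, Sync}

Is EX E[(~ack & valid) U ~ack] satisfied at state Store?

Sat(~ack) = {Sync, Done, Idle}
Sat(~ack & valid) = {Sync}
E[(~ack & valid) U ~ack]: least fixpoint, start Z0 = Sat(~ack) = {Sync, Done, Idle}, add states in Sat(~ack & valid) with some successor in Z. Already a fixed point.
Sat(E[(~ack & valid) U ~ack]) = {Sync, Done, Idle}
Sat(EX E[(~ack & valid) U ~ack]) = {s : some successor in {Sync, Done, Idle}} = {Req, Store, Sync}
Store ∈ Sat(EX E[(~ack & valid) U ~ack]) = {Req, Store, Sync}, so the formula holds at Store.

Yes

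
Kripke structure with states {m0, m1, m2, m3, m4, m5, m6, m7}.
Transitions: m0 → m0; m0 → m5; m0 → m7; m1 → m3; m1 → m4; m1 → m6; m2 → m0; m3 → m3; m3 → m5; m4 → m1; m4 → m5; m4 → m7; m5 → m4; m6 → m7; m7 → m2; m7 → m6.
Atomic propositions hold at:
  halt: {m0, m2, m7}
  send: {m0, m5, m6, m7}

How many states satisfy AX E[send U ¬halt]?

7

Sat(¬halt) = {m1, m3, m4, m5, m6}
E[send U ¬halt]: least fixpoint, start Z0 = Sat(¬halt) = {m1, m3, m4, m5, m6}, add states in Sat(send) with some successor in Z. Z1 = {m0, m1, m3, m4, m5, m6, m7}; fixed.
Sat(E[send U ¬halt]) = {m0, m1, m3, m4, m5, m6, m7}
Sat(AX E[send U ¬halt]) = {s : every successor in {m0, m1, m3, m4, m5, m6, m7}} = {m0, m1, m2, m3, m4, m5, m6}
|Sat(AX E[send U ¬halt])| = |{m0, m1, m2, m3, m4, m5, m6}| = 7.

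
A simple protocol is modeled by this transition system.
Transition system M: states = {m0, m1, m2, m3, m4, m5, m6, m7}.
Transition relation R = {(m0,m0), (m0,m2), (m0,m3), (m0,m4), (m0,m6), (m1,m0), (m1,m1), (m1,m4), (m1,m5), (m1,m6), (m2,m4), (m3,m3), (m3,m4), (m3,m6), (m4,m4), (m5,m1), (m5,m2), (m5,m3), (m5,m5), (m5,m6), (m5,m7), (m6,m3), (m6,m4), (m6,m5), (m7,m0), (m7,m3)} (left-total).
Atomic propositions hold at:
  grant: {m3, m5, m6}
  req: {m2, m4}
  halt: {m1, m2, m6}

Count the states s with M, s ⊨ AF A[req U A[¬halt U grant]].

Sat(¬halt) = {m0, m3, m4, m5, m7}
A[¬halt U grant]: least fixpoint, start Z0 = Sat(grant) = {m3, m5, m6}, add states in Sat(¬halt) with every successor in Z. Already a fixed point.
Sat(A[¬halt U grant]) = {m3, m5, m6}
A[req U A[¬halt U grant]]: least fixpoint, start Z0 = Sat(A[¬halt U grant]) = {m3, m5, m6}, add states in Sat(req) with every successor in Z. Already a fixed point.
Sat(A[req U A[¬halt U grant]]) = {m3, m5, m6}
AF A[req U A[¬halt U grant]]: least fixpoint, start Z0 = {m3, m5, m6}, add states with every successor in Z. Already a fixed point.
Sat(AF A[req U A[¬halt U grant]]) = {m3, m5, m6}
|Sat(AF A[req U A[¬halt U grant]])| = |{m3, m5, m6}| = 3.

3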